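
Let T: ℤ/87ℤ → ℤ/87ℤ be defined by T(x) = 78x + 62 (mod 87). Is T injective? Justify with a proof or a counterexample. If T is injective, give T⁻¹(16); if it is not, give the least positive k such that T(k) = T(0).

29

We have gcd(78, 87) = 3 > 1. Taking u = 0 and v = 29: T(0) = 62 and T(29) = 78·29 + 62 = 2324 ≡ 62 (mod 87).
So T(0) = T(29) while 0 ≠ 29, thus T is not injective.
Since T is not injective, we find the least positive k with T(k) = T(0): this means 78k ≡ 0 (mod 87), i.e. 87 ∣ 78k. Since gcd(78, 87) = 3, dividing through by 3 this holds exactly when 29 ∣ 26k, and as gcd(26, 29) = 1, exactly when 29 ∣ k.
The smallest positive such k is 29.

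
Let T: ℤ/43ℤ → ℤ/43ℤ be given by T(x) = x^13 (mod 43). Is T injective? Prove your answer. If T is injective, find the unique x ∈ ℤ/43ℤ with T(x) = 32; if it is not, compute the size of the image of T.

39

Since 43 is prime, the nonzero elements of ℤ/43ℤ form a cyclic group of order 42.
As gcd(13, 42) = 1, raising to the 13th power is a bijection on this group: if u^13 ≡ v^13 then (uv^{−1})^13 = 1, and the only element of order dividing gcd(13, 42) = 1 is 1, so u = v.
With T(0) = 0 this makes T injective on all of ℤ/43ℤ, hence bijective (finite equal-size domain and codomain). In particular T is injective.
Since T is injective, we find the preimage of 32. The inverse of x ↦ x^13 on (ℤ/43ℤ)^× is x ↦ x^13, because 13·13 = 169 = 4·42 + 1 ≡ 1 (mod 42) and x^{42} = 1 for x ≠ 0 (Fermat). So T⁻¹(32) = 32^13 mod 43.
Repeated squaring mod 43: 32^1 ≡ 32, 32^2 ≡ 32² = 1024 ≡ 35, 32^4 ≡ 35² = 1225 ≡ 21, 32^8 ≡ 21² = 441 ≡ 11. Since 13 = 8 + 4 + 1, 32^13 ≡ 11·21·32: 11·21 = 231 ≡ 16, then 16·32 = 512 ≡ 39. So 32^13 ≡ 39 (mod 43).
Hence T⁻¹(32) = 39.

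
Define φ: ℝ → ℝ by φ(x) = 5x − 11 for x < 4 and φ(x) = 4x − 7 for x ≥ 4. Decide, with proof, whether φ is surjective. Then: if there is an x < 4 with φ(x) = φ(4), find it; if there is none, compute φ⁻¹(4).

Both pieces are strictly increasing (slopes 5 and 4), so each is injective on its own interval.
The left piece maps (−∞, 4) onto (−∞, 9); the right piece maps [4, ∞) onto [9, ∞).
These images together cover ℝ, so φ is surjective.
Because the two images are disjoint, no x < 4 has φ(x) = φ(4), so we compute φ⁻¹(4): 4 lies in (−∞, 9), so solve 5x − 11 = 4: x = (4 + 11)/5 = 3.

3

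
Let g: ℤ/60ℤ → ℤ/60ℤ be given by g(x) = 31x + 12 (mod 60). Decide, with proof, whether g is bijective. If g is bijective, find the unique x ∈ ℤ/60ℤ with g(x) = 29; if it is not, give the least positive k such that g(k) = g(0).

47

Suppose g(x_1) = g(x_2) in ℤ/60ℤ. Then 31x_1 + 12 ≡ 31x_2 + 12 (mod 60), so 31(x_1 − x_2) ≡ 0 (mod 60).
Since gcd(31, 60) = 1, 31 is invertible modulo 60, thus x_1 − x_2 ≡ 0 (mod 60), i.e. x_1 = x_2.
We now compute 31⁻¹ mod 60 explicitly. Euclid's algorithm: 60 = 1·31 + 29, 31 = 1·29 + 2, 29 = 14·2 + 1; back-substituting gives 1 = 31·31 − 16·60, so 31⁻¹ ≡ 31 (mod 60).
Then y ↦ 31(y − 12) is a two-sided inverse to g, so every y ∈ ℤ/60ℤ has a preimage.
So g is bijective.
Since g is bijective, we find g⁻¹(29): we need 31x ≡ 29 − 12 ≡ 17 (mod 60). Using 31⁻¹ = 31: x ≡ 31·17 = 527 = 8·60 + 47, so x = 47.
Check: g(47) = 31·47 + 12 = 1469 = 24·60 + 29 ≡ 29 (mod 60).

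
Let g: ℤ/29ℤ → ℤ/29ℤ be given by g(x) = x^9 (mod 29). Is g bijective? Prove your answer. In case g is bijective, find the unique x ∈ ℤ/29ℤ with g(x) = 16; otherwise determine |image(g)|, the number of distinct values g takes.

Since 29 is prime, the nonzero elements of ℤ/29ℤ form a cyclic group of order 28.
As gcd(9, 28) = 1, raising to the 9th power is a bijection on this group: if x_1^9 ≡ x_2^9 then (x_1x_2^{−1})^9 = 1, and the only element of order dividing gcd(9, 28) = 1 is 1, so x_1 = x_2.
With g(0) = 0 this makes g injective on all of ℤ/29ℤ, hence bijective (finite equal-size domain and codomain). In particular g is bijective.
Since g is bijective, we find the preimage of 16. The inverse of x ↦ x^9 on (ℤ/29ℤ)^× is x ↦ x^25, because 9·25 = 225 = 8·28 + 1 ≡ 1 (mod 28) and x^{28} = 1 for x ≠ 0 (Fermat). So g⁻¹(16) = 16^25 mod 29.
Repeated squaring mod 29: 16^1 ≡ 16, 16^2 ≡ 16² = 256 ≡ 24, 16^4 ≡ 24² = 576 ≡ 25, 16^8 ≡ 25² = 625 ≡ 16, 16^16 ≡ 16² = 256 ≡ 24. Since 25 = 16 + 8 + 1, 16^25 ≡ 24·16·16: 24·16 = 384 ≡ 7, then 7·16 = 112 ≡ 25. So 16^25 ≡ 25 (mod 29).
Hence g⁻¹(16) = 25.

25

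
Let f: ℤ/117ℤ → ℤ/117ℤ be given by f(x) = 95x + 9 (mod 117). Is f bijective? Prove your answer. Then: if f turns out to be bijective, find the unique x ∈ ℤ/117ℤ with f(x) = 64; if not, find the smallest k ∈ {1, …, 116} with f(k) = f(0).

56

If f(u) = f(v), then 95u ≡ 95v (mod 117). Because gcd(95, 117) = 1, we may cancel 95 to get u ≡ v (mod 117).
We now compute 95⁻¹ mod 117 explicitly. Euclid's algorithm: 117 = 1·95 + 22, 95 = 4·22 + 7, 22 = 3·7 + 1; back-substituting gives 1 = 101·95 − 82·117, so 95⁻¹ ≡ 101 (mod 117).
For any y ∈ ℤ/117ℤ, x = 101(y − 9) mod 117 satisfies f(x) = 95·101(y − 9) + 9 ≡ y (since 95·101 ≡ 1 mod 117). So every y has a preimage.
Hence f is bijective.
Since f is bijective, we find f⁻¹(64): we need 95x ≡ 64 − 9 ≡ 55 (mod 117). Using 95⁻¹ = 101: x ≡ 101·55 = 5555 = 47·117 + 56, so x = 56.
Check: f(56) = 95·56 + 9 = 5329 = 45·117 + 64 ≡ 64 (mod 117).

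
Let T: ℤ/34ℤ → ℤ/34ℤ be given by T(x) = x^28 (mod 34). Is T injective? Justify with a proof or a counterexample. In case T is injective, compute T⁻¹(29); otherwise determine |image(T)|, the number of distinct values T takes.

T(3): Repeated squaring mod 34: 3^1 ≡ 3, 3^2 ≡ 3² = 9, 3^4 ≡ 9² = 81 ≡ 13, 3^8 ≡ 13² = 169 ≡ 33, 3^16 ≡ 33² = 1089 ≡ 1. Since 28 = 16 + 8 + 4, 3^28 ≡ 1·33·13: 1·33 = 33, then 33·13 = 429 ≡ 21. So 3^28 ≡ 21 (mod 34).
T(5): Repeated squaring mod 34: 5^1 ≡ 5, 5^2 ≡ 5² = 25, 5^4 ≡ 25² = 625 ≡ 13, 5^8 ≡ 13² = 169 ≡ 33, 5^16 ≡ 33² = 1089 ≡ 1. Since 28 = 16 + 8 + 4, 5^28 ≡ 1·33·13: 1·33 = 33, then 33·13 = 429 ≡ 21. So 5^28 ≡ 21 (mod 34).
So T(3) = T(5) = 21 while 3 ≠ 5, thus T is not injective.
Since T is not injective, we determine |image(T)|. Computing x^28 mod 34 for each x (by repeated squaring, reducing mod 34 at every step), the values T(0), T(1), …, T(33) are: 0, 1, 16, 21, 18, 21, 30, 13, 16, 33, 30, 13, 4, 1, 4, 33, 18, 17, 18, 33, 4, 1, 4, 13, 30, 33, 16, 13, 30, 21, 18, 21, 16, 1.
The distinct values are {0, 1, 4, 13, 16, 17, 18, 21, 30, 33}; there are 10 of them.

10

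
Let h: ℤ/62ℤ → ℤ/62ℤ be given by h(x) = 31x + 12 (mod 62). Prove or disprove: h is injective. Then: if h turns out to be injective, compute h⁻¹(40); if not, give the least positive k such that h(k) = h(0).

Recall that h is injective when h(x_1) = h(x_2) forces x_1 = x_2.
We have gcd(31, 62) = 31 > 1. Taking x_1 = 0 and x_2 = 2: h(0) = 12 and h(2) = 31·2 + 12 = 74 ≡ 12 (mod 62).
So h(0) = h(2) while 0 ≠ 2, so h is not injective.
Since h is not injective, we find the least positive k with h(k) = h(0): this means 31k ≡ 0 (mod 62), i.e. 62 ∣ 31k. Since gcd(31, 62) = 31, dividing through by 31 this holds exactly when 2 ∣ k.
The smallest positive such k is 2.

2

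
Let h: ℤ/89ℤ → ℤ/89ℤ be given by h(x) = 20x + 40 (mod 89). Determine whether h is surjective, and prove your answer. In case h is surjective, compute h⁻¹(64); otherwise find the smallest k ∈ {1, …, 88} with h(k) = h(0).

19

Since gcd(20, 89) = 1, 20 is invertible modulo 89. Euclid's algorithm: 89 = 4·20 + 9, 20 = 2·9 + 2, 9 = 4·2 + 1; back-substituting gives 1 = 49·20 − 11·89, so 20⁻¹ ≡ 49 (mod 89).
Then y ↦ 49(y − 40) is a two-sided inverse to h, so every y ∈ ℤ/89ℤ has a preimage.
So h is surjective.
Since h is surjective, we find h⁻¹(64): we need 20x ≡ 64 − 40 ≡ 24 (mod 89). Using 20⁻¹ = 49: x ≡ 49·24 = 1176 = 13·89 + 19, so x = 19.
Check: h(19) = 20·19 + 40 = 420 = 4·89 + 64 ≡ 64 (mod 89).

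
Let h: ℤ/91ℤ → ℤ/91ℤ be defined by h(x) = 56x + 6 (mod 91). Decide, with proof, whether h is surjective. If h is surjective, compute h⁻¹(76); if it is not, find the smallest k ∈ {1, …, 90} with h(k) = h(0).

13

Since gcd(56, 91) = 7, we have 56x ≡ 0 (mod 7) for all x, so h(x) ≡ 6 (mod 7).
But 0 ≢ 6 (mod 7), so 0 ∈ ℤ/91ℤ has no preimage. Hence h is not surjective.
Since h is not surjective, we find the least positive k with h(k) = h(0): this means 56k ≡ 0 (mod 91), i.e. 91 ∣ 56k. Since gcd(56, 91) = 7, dividing through by 7 this holds exactly when 13 ∣ 8k, and as gcd(8, 13) = 1, exactly when 13 ∣ k.
The smallest positive such k is 13.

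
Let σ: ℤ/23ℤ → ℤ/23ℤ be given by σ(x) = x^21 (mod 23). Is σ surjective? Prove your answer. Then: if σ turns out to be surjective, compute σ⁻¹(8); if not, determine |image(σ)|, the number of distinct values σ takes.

Since 23 is prime, the nonzero elements of ℤ/23ℤ form a cyclic group of order 22.
As gcd(21, 22) = 1, raising to the 21st power is a bijection on this group: if x_1^21 ≡ x_2^21 then (x_1x_2^{−1})^21 = 1, and the only element of order dividing gcd(21, 22) = 1 is 1, so x_1 = x_2.
With σ(0) = 0 this makes σ injective on all of ℤ/23ℤ, hence bijective (finite equal-size domain and codomain). In particular σ is surjective.
Since σ is surjective, we find the preimage of 8. The inverse of x ↦ x^21 on (ℤ/23ℤ)^× is x ↦ x^21, because 21·21 = 441 = 20·22 + 1 ≡ 1 (mod 22) and x^{22} = 1 for x ≠ 0 (Fermat). So σ⁻¹(8) = 8^21 mod 23.
Repeated squaring mod 23: 8^1 ≡ 8, 8^2 ≡ 8² = 64 ≡ 18, 8^4 ≡ 18² = 324 ≡ 2, 8^8 ≡ 2² = 4, 8^16 ≡ 4² = 16. Since 21 = 16 + 4 + 1, 8^21 ≡ 16·2·8: 16·2 = 32 ≡ 9, then 9·8 = 72 ≡ 3. So 8^21 ≡ 3 (mod 23).
Hence σ⁻¹(8) = 3.

3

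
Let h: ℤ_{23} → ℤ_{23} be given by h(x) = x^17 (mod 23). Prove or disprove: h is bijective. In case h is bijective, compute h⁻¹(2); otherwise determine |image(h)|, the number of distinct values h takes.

4

Since 23 is prime, the nonzero elements of ℤ_{23} form a cyclic group of order 22.
As gcd(17, 22) = 1, raising to the 17th power is a bijection on this group: if x_1^17 ≡ x_2^17 then (x_1x_2^{−1})^17 = 1, and the only element of order dividing gcd(17, 22) = 1 is 1, so x_1 = x_2.
With h(0) = 0 this makes h injective on all of ℤ_{23}, hence bijective (finite equal-size domain and codomain). In particular h is bijective.
Since h is bijective, we find the preimage of 2. The inverse of x ↦ x^17 on (ℤ_{23})^× is x ↦ x^13, because 17·13 = 221 = 10·22 + 1 ≡ 1 (mod 22) and x^{22} = 1 for x ≠ 0 (Fermat). So h⁻¹(2) = 2^13 mod 23.
Repeated squaring mod 23: 2^1 ≡ 2, 2^2 ≡ 2² = 4, 2^4 ≡ 4² = 16, 2^8 ≡ 16² = 256 ≡ 3. Since 13 = 8 + 4 + 1, 2^13 ≡ 3·16·2: 3·16 = 48 ≡ 2, then 2·2 = 4. So 2^13 ≡ 4 (mod 23).
Hence h⁻¹(2) = 4.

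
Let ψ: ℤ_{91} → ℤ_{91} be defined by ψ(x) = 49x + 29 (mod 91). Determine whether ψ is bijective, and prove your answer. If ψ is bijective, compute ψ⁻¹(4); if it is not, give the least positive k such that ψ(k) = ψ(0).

13

We have gcd(49, 91) = 7 > 1. Taking x_1 = 0 and x_2 = 13: ψ(0) = 29 and ψ(13) = 49·13 + 29 = 666 ≡ 29 (mod 91).
So ψ(0) = ψ(13) while 0 ≠ 13, so ψ is not injective, hence not bijective.
Since ψ is not bijective, we find the least positive k with ψ(k) = ψ(0): this means 49k ≡ 0 (mod 91), i.e. 91 ∣ 49k. Since gcd(49, 91) = 7, dividing through by 7 this holds exactly when 13 ∣ 7k, and as gcd(7, 13) = 1, exactly when 13 ∣ k.
The smallest positive such k is 13.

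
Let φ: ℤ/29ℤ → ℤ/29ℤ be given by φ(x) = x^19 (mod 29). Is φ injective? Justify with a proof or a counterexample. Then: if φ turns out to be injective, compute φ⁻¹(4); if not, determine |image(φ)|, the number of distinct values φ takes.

Since 29 is prime, the nonzero elements of ℤ/29ℤ form a cyclic group of order 28.
As gcd(19, 28) = 1, raising to the 19th power is a bijection on this group: if a^19 ≡ b^19 then (ab^{−1})^19 = 1, and the only element of order dividing gcd(19, 28) = 1 is 1, so a = b.
With φ(0) = 0 this makes φ injective on all of ℤ/29ℤ, hence bijective (finite equal-size domain and codomain). In particular φ is injective.
Since φ is injective, we find the preimage of 4. The inverse of x ↦ x^19 on (ℤ/29ℤ)^× is x ↦ x^3, because 19·3 = 57 = 2·28 + 1 ≡ 1 (mod 28) and x^{28} = 1 for x ≠ 0 (Fermat). So φ⁻¹(4) = 4^3 mod 29.
Repeated squaring mod 29: 4^1 ≡ 4, 4^2 ≡ 4² = 16. Since 3 = 2 + 1, 4^3 ≡ 16·4: 16·4 = 64 ≡ 6. So 4^3 ≡ 6 (mod 29).
Hence φ⁻¹(4) = 6.

6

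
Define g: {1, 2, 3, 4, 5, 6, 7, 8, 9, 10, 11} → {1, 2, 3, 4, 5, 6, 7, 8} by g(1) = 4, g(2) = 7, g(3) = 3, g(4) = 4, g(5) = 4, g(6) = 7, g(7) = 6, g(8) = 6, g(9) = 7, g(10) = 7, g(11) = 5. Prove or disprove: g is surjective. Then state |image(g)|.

No element maps to 1, so g is not surjective.
The image of g is {3, 4, 5, 6, 7}, which has 5 elements.

5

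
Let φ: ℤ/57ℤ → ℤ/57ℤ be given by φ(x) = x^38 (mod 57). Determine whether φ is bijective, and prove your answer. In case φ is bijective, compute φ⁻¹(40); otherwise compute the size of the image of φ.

20

φ(8): Repeated squaring mod 57: 8^1 ≡ 8, 8^2 ≡ 8² = 64 ≡ 7, 8^4 ≡ 7² = 49, 8^8 ≡ 49² = 2401 ≡ 7, 8^16 ≡ 7² = 49, 8^32 ≡ 49² = 2401 ≡ 7. Since 38 = 32 + 4 + 2, 8^38 ≡ 7·49·7: 7·49 = 343 ≡ 1, then 1·7 = 7. So 8^38 ≡ 7 (mod 57).
φ(11): Repeated squaring mod 57: 11^1 ≡ 11, 11^2 ≡ 11² = 121 ≡ 7, 11^4 ≡ 7² = 49, 11^8 ≡ 49² = 2401 ≡ 7, 11^16 ≡ 7² = 49, 11^32 ≡ 49² = 2401 ≡ 7. Since 38 = 32 + 4 + 2, 11^38 ≡ 7·49·7: 7·49 = 343 ≡ 1, then 1·7 = 7. So 11^38 ≡ 7 (mod 57).
So φ(8) = φ(11) = 7 while 8 ≠ 11, hence φ is not injective, hence not bijective.
Since φ is not bijective, we determine |image(φ)|. Computing x^38 mod 57 for each x (by repeated squaring, reducing mod 57 at every step), the values φ(0), φ(1), …, φ(56) are: 0, 1, 4, 9, 16, 25, 36, 49, 7, 24, 43, 7, 30, 55, 25, 54, 28, 4, 39, 19, 1, 42, 28, 16, 6, 55, 49, 45, 43, 43, 45, 49, 55, 6, 16, 28, 42, 1, 19, 39, 4, 28, 54, 25, 55, 30, 7, 43, 24, 7, 49, 36, 25, 16, 9, 4, 1.
The distinct values are {0, 1, 4, 6, 7, 9, 16, 19, 24, 25, 28, 30, 36, 39, 42, 43, 45, 49, 54, 55}; there are 20 of them.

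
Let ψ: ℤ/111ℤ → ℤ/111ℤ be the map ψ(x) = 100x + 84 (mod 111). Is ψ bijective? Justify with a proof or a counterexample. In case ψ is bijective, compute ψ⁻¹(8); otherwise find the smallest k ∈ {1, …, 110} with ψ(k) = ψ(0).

By definition, ψ is injective when ψ(u) = ψ(v) forces u = v.
If ψ(u) = ψ(v), then 100u ≡ 100v (mod 111). Because gcd(100, 111) = 1, we may cancel 100 to get u ≡ v (mod 111).
We now compute 100⁻¹ mod 111 explicitly. Euclid's algorithm: 111 = 1·100 + 11, 100 = 9·11 + 1; back-substituting gives 1 = 10·100 − 9·111, so 100⁻¹ ≡ 10 (mod 111).
Then y ↦ 10(y − 84) is a two-sided inverse to ψ, so every y ∈ ℤ/111ℤ has a preimage.
Hence ψ is bijective.
Since ψ is bijective, we compute ψ⁻¹(8): solve 100x + 84 ≡ 8 (mod 111), i.e. 100x ≡ 35 (mod 111).
Multiplying by 100⁻¹ = 10 gives x ≡ 10·35 = 350 = 3·111 + 17 ≡ 17 (mod 111).
Check: ψ(17) = 100·17 + 84 = 1784 = 16·111 + 8 ≡ 8 (mod 111).

17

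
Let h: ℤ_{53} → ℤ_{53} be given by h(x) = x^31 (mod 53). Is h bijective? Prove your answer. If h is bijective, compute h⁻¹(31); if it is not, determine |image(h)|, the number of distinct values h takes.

50

Since 53 is prime, the nonzero elements of ℤ_{53} form a cyclic group of order 52.
As gcd(31, 52) = 1, raising to the 31st power is a bijection on this group: if s^31 ≡ t^31 then (st^{−1})^31 = 1, and the only element of order dividing gcd(31, 52) = 1 is 1, so s = t.
With h(0) = 0 this makes h injective on all of ℤ_{53}, hence bijective (finite equal-size domain and codomain). In particular h is bijective.
Since h is bijective, we find the preimage of 31. The inverse of x ↦ x^31 on (ℤ_{53})^× is x ↦ x^47, because 31·47 = 1457 = 28·52 + 1 ≡ 1 (mod 52) and x^{52} = 1 for x ≠ 0 (Fermat). So h⁻¹(31) = 31^47 mod 53.
Repeated squaring mod 53: 31^1 ≡ 31, 31^2 ≡ 31² = 961 ≡ 7, 31^4 ≡ 7² = 49, 31^8 ≡ 49² = 2401 ≡ 16, 31^16 ≡ 16² = 256 ≡ 44, 31^32 ≡ 44² = 1936 ≡ 28. Since 47 = 32 + 8 + 4 + 2 + 1, 31^47 ≡ 28·16·49·7·31: 28·16 = 448 ≡ 24, then 24·49 = 1176 ≡ 10, then 10·7 = 70 ≡ 17, then 17·31 = 527 ≡ 50. So 31^47 ≡ 50 (mod 53).
Hence h⁻¹(31) = 50.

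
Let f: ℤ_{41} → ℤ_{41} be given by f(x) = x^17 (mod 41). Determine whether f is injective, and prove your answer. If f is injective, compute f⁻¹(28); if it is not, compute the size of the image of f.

Since 41 is prime, the nonzero elements of ℤ_{41} form a cyclic group of order 40.
As gcd(17, 40) = 1, raising to the 17th power is a bijection on this group: if a^17 ≡ b^17 then (ab^{−1})^17 = 1, and the only element of order dividing gcd(17, 40) = 1 is 1, so a = b.
With f(0) = 0 this makes f injective on all of ℤ_{41}, hence bijective (finite equal-size domain and codomain). In particular f is injective.
Since f is injective, we find the preimage of 28. The inverse of x ↦ x^17 on (ℤ_{41})^× is x ↦ x^33, because 17·33 = 561 = 14·40 + 1 ≡ 1 (mod 40) and x^{40} = 1 for x ≠ 0 (Fermat). So f⁻¹(28) = 28^33 mod 41.
Repeated squaring mod 41: 28^1 ≡ 28, 28^2 ≡ 28² = 784 ≡ 5, 28^4 ≡ 5² = 25, 28^8 ≡ 25² = 625 ≡ 10, 28^16 ≡ 10² = 100 ≡ 18, 28^32 ≡ 18² = 324 ≡ 37. Since 33 = 32 + 1, 28^33 ≡ 37·28: 37·28 = 1036 ≡ 11. So 28^33 ≡ 11 (mod 41).
Hence f⁻¹(28) = 11.

11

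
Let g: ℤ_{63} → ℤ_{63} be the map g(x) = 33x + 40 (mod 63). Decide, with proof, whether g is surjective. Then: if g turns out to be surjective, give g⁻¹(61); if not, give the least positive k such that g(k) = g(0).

21

By definition, surjectivity means every element of the codomain has a preimage under g.
Since gcd(33, 63) = 3, we have 33x ≡ 0 (mod 3) for all x, so g(x) ≡ 1 (mod 3).
But 0 ≢ 1 (mod 3), so 0 ∈ ℤ_{63} has no preimage. Therefore g is not surjective.
Since g is not surjective, we find the least positive k with g(k) = g(0): this means 33k ≡ 0 (mod 63), i.e. 63 ∣ 33k. Since gcd(33, 63) = 3, dividing through by 3 this holds exactly when 21 ∣ 11k, and as gcd(11, 21) = 1, exactly when 21 ∣ k.
The smallest positive such k is 21.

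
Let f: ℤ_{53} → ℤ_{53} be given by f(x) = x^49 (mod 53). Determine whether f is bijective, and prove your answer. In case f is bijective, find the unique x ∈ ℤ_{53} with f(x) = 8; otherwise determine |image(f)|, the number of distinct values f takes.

Since 53 is prime, the nonzero elements of ℤ_{53} form a cyclic group of order 52.
As gcd(49, 52) = 1, raising to the 49th power is a bijection on this group: if a^49 ≡ b^49 then (ab^{−1})^49 = 1, and the only element of order dividing gcd(49, 52) = 1 is 1, so a = b.
With f(0) = 0 this makes f injective on all of ℤ_{53}, hence bijective (finite equal-size domain and codomain). In particular f is bijective.
Since f is bijective, we find the preimage of 8. The inverse of x ↦ x^49 on (ℤ_{53})^× is x ↦ x^17, because 49·17 = 833 = 16·52 + 1 ≡ 1 (mod 52) and x^{52} = 1 for x ≠ 0 (Fermat). So f⁻¹(8) = 8^17 mod 53.
Repeated squaring mod 53: 8^1 ≡ 8, 8^2 ≡ 8² = 64 ≡ 11, 8^4 ≡ 11² = 121 ≡ 15, 8^8 ≡ 15² = 225 ≡ 13, 8^16 ≡ 13² = 169 ≡ 10. Since 17 = 16 + 1, 8^17 ≡ 10·8: 10·8 = 80 ≡ 27. So 8^17 ≡ 27 (mod 53).
Hence f⁻¹(8) = 27.

27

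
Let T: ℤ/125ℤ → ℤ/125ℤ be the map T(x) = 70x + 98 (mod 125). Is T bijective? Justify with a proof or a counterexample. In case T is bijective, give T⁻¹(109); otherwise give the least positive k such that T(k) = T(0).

Recall that T is injective if T(x_1) = T(x_2) implies x_1 = x_2.
We have gcd(70, 125) = 5 > 1. Taking x_1 = 0 and x_2 = 25: T(0) = 98 and T(25) = 70·25 + 98 = 1848 ≡ 98 (mod 125).
So T(0) = T(25) while 0 ≠ 25, thus T is not injective, hence not bijective.
Since T is not bijective, we find the least positive k with T(k) = T(0): this means 70k ≡ 0 (mod 125), i.e. 125 ∣ 70k. Since gcd(70, 125) = 5, dividing through by 5 this holds exactly when 25 ∣ 14k, and as gcd(14, 25) = 1, exactly when 25 ∣ k.
The smallest positive such k is 25.

25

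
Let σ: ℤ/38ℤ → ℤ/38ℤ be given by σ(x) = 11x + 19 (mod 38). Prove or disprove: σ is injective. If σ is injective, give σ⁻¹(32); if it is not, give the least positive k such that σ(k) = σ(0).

If σ(s) = σ(t), then 11s ≡ 11t (mod 38). Because gcd(11, 38) = 1, we may cancel 11 to get s ≡ t (mod 38).
Hence σ is injective.
We now compute 11⁻¹ mod 38 explicitly. Euclid's algorithm: 38 = 3·11 + 5, 11 = 2·5 + 1; back-substituting gives 1 = 7·11 − 2·38, so 11⁻¹ ≡ 7 (mod 38).
Since σ is injective, we find σ⁻¹(32): we need 11x ≡ 32 − 19 ≡ 13 (mod 38). Using 11⁻¹ = 7: x ≡ 7·13 = 91 = 2·38 + 15, so x = 15.
Check: σ(15) = 11·15 + 19 = 184 = 4·38 + 32 ≡ 32 (mod 38).

15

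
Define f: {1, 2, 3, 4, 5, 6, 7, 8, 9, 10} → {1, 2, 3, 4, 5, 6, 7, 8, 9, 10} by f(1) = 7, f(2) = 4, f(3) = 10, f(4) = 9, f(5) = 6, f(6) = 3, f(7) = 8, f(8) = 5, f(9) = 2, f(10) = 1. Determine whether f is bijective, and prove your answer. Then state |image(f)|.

10

The values 7, 4, 10, 9, 6, 3, 8, 5, 2, 1 are a permutation of {1, 2, 3, 4, 5, 6, 7, 8, 9, 10}: each element appears exactly once.
So f is injective and surjective, hence bijective.
The image of f is {1, 2, 3, 4, 5, 6, 7, 8, 9, 10}, which has 10 elements.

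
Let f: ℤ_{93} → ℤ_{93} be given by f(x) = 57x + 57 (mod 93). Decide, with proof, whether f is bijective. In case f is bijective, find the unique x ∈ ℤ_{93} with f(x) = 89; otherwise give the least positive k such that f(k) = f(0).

31

We have gcd(57, 93) = 3 > 1. Taking x_1 = 0 and x_2 = 31: f(0) = 57 and f(31) = 57·31 + 57 = 1824 ≡ 57 (mod 93).
So f(0) = f(31) while 0 ≠ 31, thus f is not injective, hence not bijective.
Since f is not bijective, we find the least positive k with f(k) = f(0): this means 57k ≡ 0 (mod 93), i.e. 93 ∣ 57k. Since gcd(57, 93) = 3, dividing through by 3 this holds exactly when 31 ∣ 19k, and as gcd(19, 31) = 1, exactly when 31 ∣ k.
The smallest positive such k is 31.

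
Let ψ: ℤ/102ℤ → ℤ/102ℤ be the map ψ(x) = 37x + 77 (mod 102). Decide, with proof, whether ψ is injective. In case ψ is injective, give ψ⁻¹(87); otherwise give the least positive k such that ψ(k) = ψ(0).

94

If ψ(x_1) = ψ(x_2), then 37x_1 ≡ 37x_2 (mod 102). Because gcd(37, 102) = 1, we may cancel 37 to get x_1 ≡ x_2 (mod 102).
Hence ψ is injective.
We now compute 37⁻¹ mod 102 explicitly. Euclid's algorithm: 102 = 2·37 + 28, 37 = 1·28 + 9, 28 = 3·9 + 1; back-substituting gives 1 = 91·37 − 33·102, so 37⁻¹ ≡ 91 (mod 102).
Since ψ is injective, we compute ψ⁻¹(87): solve 37x + 77 ≡ 87 (mod 102), i.e. 37x ≡ 10 (mod 102).
Multiplying by 37⁻¹ = 91 gives x ≡ 91·10 = 910 = 8·102 + 94 ≡ 94 (mod 102).
Check: ψ(94) = 37·94 + 77 = 3555 = 34·102 + 87 ≡ 87 (mod 102).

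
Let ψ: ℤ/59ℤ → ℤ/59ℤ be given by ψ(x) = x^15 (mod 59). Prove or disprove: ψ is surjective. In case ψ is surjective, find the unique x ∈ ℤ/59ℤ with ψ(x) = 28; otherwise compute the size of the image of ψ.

17

Since 59 is prime, the nonzero elements of ℤ/59ℤ form a cyclic group of order 58.
As gcd(15, 58) = 1, raising to the 15th power is a bijection on this group: if u^15 ≡ v^15 then (uv^{−1})^15 = 1, and the only element of order dividing gcd(15, 58) = 1 is 1, so u = v.
With ψ(0) = 0 this makes ψ injective on all of ℤ/59ℤ, hence bijective (finite equal-size domain and codomain). In particular ψ is surjective.
Since ψ is surjective, we find the preimage of 28. The inverse of x ↦ x^15 on (ℤ/59ℤ)^× is x ↦ x^31, because 15·31 = 465 = 8·58 + 1 ≡ 1 (mod 58) and x^{58} = 1 for x ≠ 0 (Fermat). So ψ⁻¹(28) = 28^31 mod 59.
Repeated squaring mod 59: 28^1 ≡ 28, 28^2 ≡ 28² = 784 ≡ 17, 28^4 ≡ 17² = 289 ≡ 53, 28^8 ≡ 53² = 2809 ≡ 36, 28^16 ≡ 36² = 1296 ≡ 57. Since 31 = 16 + 8 + 4 + 2 + 1, 28^31 ≡ 57·36·53·17·28: 57·36 = 2052 ≡ 46, then 46·53 = 2438 ≡ 19, then 19·17 = 323 ≡ 28, then 28·28 = 784 ≡ 17. So 28^31 ≡ 17 (mod 59).
Hence ψ⁻¹(28) = 17.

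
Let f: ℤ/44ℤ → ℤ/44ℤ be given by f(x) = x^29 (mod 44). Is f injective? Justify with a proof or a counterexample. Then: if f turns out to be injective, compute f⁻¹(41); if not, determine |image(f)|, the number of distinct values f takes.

f(0) = 0^29 = 0.
f(22): Repeated squaring mod 44: 22^1 ≡ 22, 22^2 ≡ 22² = 484 ≡ 0, 22^4 ≡ 0² = 0, 22^8 ≡ 0² = 0, 22^16 ≡ 0² = 0. Since 29 = 16 + 8 + 4 + 1, 22^29 ≡ 0·0·0·22: 0·0 = 0, then 0·0 = 0, then 0·22 = 0. So 22^29 ≡ 0 (mod 44).
So f(0) = f(22) = 0 while 0 ≠ 22, hence f is not injective.
Since f is not injective, we determine |image(f)|. Computing x^29 mod 44 for each x (by repeated squaring, reducing mod 44 at every step), the values f(0), f(1), …, f(43) are: 0, 1, 28, 15, 36, 9, 24, 19, 40, 5, 32, 11, 12, 17, 4, 3, 20, 13, 8, 7, 16, 21, 0, 23, 28, 37, 36, 31, 24, 41, 40, 27, 32, 33, 12, 39, 4, 25, 20, 35, 8, 29, 16, 43.
The distinct values are {0, 1, 3, 4, 5, 7, 8, 9, 11, 12, 13, 15, 16, 17, 19, 20, 21, 23, 24, 25, 27, 28, 29, 31, 32, 33, 35, 36, 37, 39, 40, 41, 43}; there are 33 of them.

33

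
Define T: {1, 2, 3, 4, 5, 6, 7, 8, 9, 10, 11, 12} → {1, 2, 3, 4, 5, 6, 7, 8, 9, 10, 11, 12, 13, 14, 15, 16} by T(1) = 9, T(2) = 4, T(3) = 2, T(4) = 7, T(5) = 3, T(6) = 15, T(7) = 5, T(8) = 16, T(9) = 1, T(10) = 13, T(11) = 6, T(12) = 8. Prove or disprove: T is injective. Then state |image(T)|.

12

The values T(1), …, T(12) are 9, 4, 2, 7, 3, 15, 5, 16, 1, 13, 6, 8 — all distinct.
So T(s) = T(t) only when s = t, and T is injective.
The image of T is {1, 2, 3, 4, 5, 6, 7, 8, 9, 13, 15, 16}, which has 12 elements.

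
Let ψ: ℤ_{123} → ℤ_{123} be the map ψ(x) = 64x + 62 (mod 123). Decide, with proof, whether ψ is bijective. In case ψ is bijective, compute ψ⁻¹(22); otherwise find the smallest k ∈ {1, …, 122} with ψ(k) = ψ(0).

107

Suppose ψ(u) = ψ(v) in ℤ_{123}. Then 64u + 62 ≡ 64v + 62 (mod 123), hence 64(u − v) ≡ 0 (mod 123).
Since gcd(64, 123) = 1, 64 is invertible modulo 123, thus u − v ≡ 0 (mod 123), i.e. u = v.
We now compute 64⁻¹ mod 123 explicitly. Euclid's algorithm: 123 = 1·64 + 59, 64 = 1·59 + 5, 59 = 11·5 + 4, 5 = 1·4 + 1; back-substituting gives 1 = 25·64 − 13·123, so 64⁻¹ ≡ 25 (mod 123).
For any y ∈ ℤ_{123}, x = 25(y − 62) mod 123 satisfies ψ(x) = 64·25(y − 62) + 62 ≡ y (since 64·25 ≡ 1 mod 123). So every y has a preimage.
So ψ is bijective.
Since ψ is bijective, we compute ψ⁻¹(22): solve 64x + 62 ≡ 22 (mod 123), i.e. 64x ≡ 83 (mod 123).
Multiplying by 64⁻¹ = 25 gives x ≡ 25·83 = 2075 = 16·123 + 107 ≡ 107 (mod 123).
Check: ψ(107) = 64·107 + 62 = 6910 = 56·123 + 22 ≡ 22 (mod 123).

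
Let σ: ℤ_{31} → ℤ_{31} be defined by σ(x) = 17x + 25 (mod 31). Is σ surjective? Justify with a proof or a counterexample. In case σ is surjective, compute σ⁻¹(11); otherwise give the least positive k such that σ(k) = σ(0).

Since gcd(17, 31) = 1, 17 is invertible modulo 31. Euclid's algorithm: 31 = 1·17 + 14, 17 = 1·14 + 3, 14 = 4·3 + 2, 3 = 1·2 + 1; back-substituting gives 1 = 11·17 − 6·31, so 17⁻¹ ≡ 11 (mod 31).
For any y ∈ ℤ_{31}, x = 11(y − 25) mod 31 satisfies σ(x) = 17·11(y − 25) + 25 ≡ y (since 17·11 ≡ 1 mod 31). So every y has a preimage.
Hence σ is surjective.
Since σ is surjective, we compute σ⁻¹(11): solve 17x + 25 ≡ 11 (mod 31), i.e. 17x ≡ 17 (mod 31).
Multiplying by 17⁻¹ = 11 gives x ≡ 11·17 = 187 = 6·31 + 1 ≡ 1 (mod 31).
Check: σ(1) = 17·1 + 25 = 42 = 1·31 + 11 ≡ 11 (mod 31).

1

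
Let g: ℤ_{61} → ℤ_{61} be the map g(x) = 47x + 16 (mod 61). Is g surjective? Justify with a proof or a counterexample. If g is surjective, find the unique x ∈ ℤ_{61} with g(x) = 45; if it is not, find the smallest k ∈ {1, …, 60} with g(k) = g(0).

By definition, surjectivity means every element of the codomain has a preimage under g.
Since gcd(47, 61) = 1, 47 is invertible modulo 61. Euclid's algorithm: 61 = 1·47 + 14, 47 = 3·14 + 5, 14 = 2·5 + 4, 5 = 1·4 + 1; back-substituting gives 1 = 13·47 − 10·61, so 47⁻¹ ≡ 13 (mod 61).
Then y ↦ 13(y − 16) is a two-sided inverse to g, so every y ∈ ℤ_{61} has a preimage.
Therefore g is surjective.
Since g is surjective, we find g⁻¹(45): we need 47x ≡ 45 − 16 ≡ 29 (mod 61). Using 47⁻¹ = 13: x ≡ 13·29 = 377 = 6·61 + 11, so x = 11.
Check: g(11) = 47·11 + 16 = 533 = 8·61 + 45 ≡ 45 (mod 61).

11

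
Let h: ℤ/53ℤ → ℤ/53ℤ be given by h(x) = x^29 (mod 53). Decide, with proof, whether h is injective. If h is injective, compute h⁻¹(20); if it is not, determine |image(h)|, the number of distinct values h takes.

26

Since 53 is prime, the nonzero elements of ℤ/53ℤ form a cyclic group of order 52.
As gcd(29, 52) = 1, raising to the 29th power is a bijection on this group: if u^29 ≡ v^29 then (uv^{−1})^29 = 1, and the only element of order dividing gcd(29, 52) = 1 is 1, so u = v.
With h(0) = 0 this makes h injective on all of ℤ/53ℤ, hence bijective (finite equal-size domain and codomain). In particular h is injective.
Since h is injective, we find the preimage of 20. The inverse of x ↦ x^29 on (ℤ/53ℤ)^× is x ↦ x^9, because 29·9 = 261 = 5·52 + 1 ≡ 1 (mod 52) and x^{52} = 1 for x ≠ 0 (Fermat). So h⁻¹(20) = 20^9 mod 53.
Repeated squaring mod 53: 20^1 ≡ 20, 20^2 ≡ 20² = 400 ≡ 29, 20^4 ≡ 29² = 841 ≡ 46, 20^8 ≡ 46² = 2116 ≡ 49. Since 9 = 8 + 1, 20^9 ≡ 49·20: 49·20 = 980 ≡ 26. So 20^9 ≡ 26 (mod 53).
Hence h⁻¹(20) = 26.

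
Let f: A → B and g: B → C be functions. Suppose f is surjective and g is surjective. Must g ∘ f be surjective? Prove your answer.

Let c ∈ C. Since g is surjective, there is b ∈ B with g(b) = c. Since f is surjective, there is a ∈ A with f(a) = b.
Then (g ∘ f)(a) = g(b) = c. Hence g ∘ f is surjective.

surjective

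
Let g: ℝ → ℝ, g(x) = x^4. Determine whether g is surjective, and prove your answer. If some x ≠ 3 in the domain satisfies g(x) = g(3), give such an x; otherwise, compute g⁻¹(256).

-3

Since 4 is even, x^4 ≥ 0 for all x ∈ ℝ, so −1 ∈ ℝ has no preimage. So g is not surjective.
For the follow-up, such an x exists: taking x = −3 ∈ ℝ gives g(−3) = 81 = g(3) with −3 ≠ 3.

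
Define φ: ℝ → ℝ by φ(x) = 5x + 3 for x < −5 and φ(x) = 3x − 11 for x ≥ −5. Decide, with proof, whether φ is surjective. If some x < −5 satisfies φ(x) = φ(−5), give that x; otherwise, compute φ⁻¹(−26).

Both pieces are strictly increasing (slopes 5 and 3), so each is injective on its own interval.
The left piece maps (−∞, −5) onto (−∞, −22); the right piece maps [−5, ∞) onto [−26, ∞).
The union (−∞, −22) ∪ [−26, ∞) covers ℝ, so φ is surjective.
For the follow-up: the images overlap, so an x < −5 with φ(x) = φ(−5) exists. φ(−5) = −26; solving 5x + 3 = −26 for x < −5 gives x = (−26 − 3)/5 = −29/5.

-29/5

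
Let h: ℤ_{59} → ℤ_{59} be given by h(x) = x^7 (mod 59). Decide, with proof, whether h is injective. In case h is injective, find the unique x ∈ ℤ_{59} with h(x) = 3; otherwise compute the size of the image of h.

Since 59 is prime, the nonzero elements of ℤ_{59} form a cyclic group of order 58.
As gcd(7, 58) = 1, raising to the 7th power is a bijection on this group: if s^7 ≡ t^7 then (st^{−1})^7 = 1, and the only element of order dividing gcd(7, 58) = 1 is 1, so s = t.
With h(0) = 0 this makes h injective on all of ℤ_{59}, hence bijective (finite equal-size domain and codomain). In particular h is injective.
Since h is injective, we find the preimage of 3. The inverse of x ↦ x^7 on (ℤ_{59})^× is x ↦ x^25, because 7·25 = 175 = 3·58 + 1 ≡ 1 (mod 58) and x^{58} = 1 for x ≠ 0 (Fermat). So h⁻¹(3) = 3^25 mod 59.
Repeated squaring mod 59: 3^1 ≡ 3, 3^2 ≡ 3² = 9, 3^4 ≡ 9² = 81 ≡ 22, 3^8 ≡ 22² = 484 ≡ 12, 3^16 ≡ 12² = 144 ≡ 26. Since 25 = 16 + 8 + 1, 3^25 ≡ 26·12·3: 26·12 = 312 ≡ 17, then 17·3 = 51. So 3^25 ≡ 51 (mod 59).
Hence h⁻¹(3) = 51.

51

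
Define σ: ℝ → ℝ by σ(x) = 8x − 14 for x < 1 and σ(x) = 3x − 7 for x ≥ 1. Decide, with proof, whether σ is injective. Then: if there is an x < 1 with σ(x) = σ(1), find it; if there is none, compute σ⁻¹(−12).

Both pieces are strictly increasing (slopes 8 and 3), so each is injective on its own interval.
The left piece maps (−∞, 1) onto (−∞, −6); the right piece maps [1, ∞) onto [−4, ∞).
These images are disjoint, so no value is attained by both pieces. Thus σ is injective.
Because the two images are disjoint, no x < 1 has σ(x) = σ(1), so we compute σ⁻¹(−12): −12 lies in (−∞, −6), so solve 8x − 14 = −12: x = (−12 + 14)/8 = 1/4.

1/4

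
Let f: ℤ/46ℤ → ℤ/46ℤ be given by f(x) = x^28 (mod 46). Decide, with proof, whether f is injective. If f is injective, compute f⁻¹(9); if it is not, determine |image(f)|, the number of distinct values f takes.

24

f(22): Repeated squaring mod 46: 22^1 ≡ 22, 22^2 ≡ 22² = 484 ≡ 24, 22^4 ≡ 24² = 576 ≡ 24, 22^8 ≡ 24² = 576 ≡ 24, 22^16 ≡ 24² = 576 ≡ 24. Since 28 = 16 + 8 + 4, 22^28 ≡ 24·24·24: 24·24 = 576 ≡ 24, then 24·24 = 576 ≡ 24. So 22^28 ≡ 24 (mod 46).
f(24): Repeated squaring mod 46: 24^1 ≡ 24, 24^2 ≡ 24² = 576 ≡ 24, 24^4 ≡ 24² = 576 ≡ 24, 24^8 ≡ 24² = 576 ≡ 24, 24^16 ≡ 24² = 576 ≡ 24. Since 28 = 16 + 8 + 4, 24^28 ≡ 24·24·24: 24·24 = 576 ≡ 24, then 24·24 = 576 ≡ 24. So 24^28 ≡ 24 (mod 46).
So f(22) = f(24) = 24 while 22 ≠ 24, therefore f is not injective.
Since f is not injective, we determine |image(f)|. Computing x^28 mod 46 for each x (by repeated squaring, reducing mod 46 at every step), the values f(0), f(1), …, f(45) are: 0, 1, 18, 39, 2, 31, 12, 27, 36, 3, 6, 9, 32, 29, 26, 13, 4, 35, 8, 25, 16, 41, 24, 23, 24, 41, 16, 25, 8, 35, 4, 13, 26, 29, 32, 9, 6, 3, 36, 27, 12, 31, 2, 39, 18, 1.
The distinct values are {0, 1, 2, 3, 4, 6, 8, 9, 12, 13, 16, 18, 23, 24, 25, 26, 27, 29, 31, 32, 35, 36, 39, 41}; there are 24 of them.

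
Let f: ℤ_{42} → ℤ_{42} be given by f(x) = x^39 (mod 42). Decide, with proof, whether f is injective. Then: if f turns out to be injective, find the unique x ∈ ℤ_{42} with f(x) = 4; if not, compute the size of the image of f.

18

f(2): Repeated squaring mod 42: 2^1 ≡ 2, 2^2 ≡ 2² = 4, 2^4 ≡ 4² = 16, 2^8 ≡ 16² = 256 ≡ 4, 2^16 ≡ 4² = 16, 2^32 ≡ 16² = 256 ≡ 4. Since 39 = 32 + 4 + 2 + 1, 2^39 ≡ 4·16·4·2: 4·16 = 64 ≡ 22, then 22·4 = 88 ≡ 4, then 4·2 = 8. So 2^39 ≡ 8 (mod 42).
f(8): Repeated squaring mod 42: 8^1 ≡ 8, 8^2 ≡ 8² = 64 ≡ 22, 8^4 ≡ 22² = 484 ≡ 22, 8^8 ≡ 22² = 484 ≡ 22, 8^16 ≡ 22² = 484 ≡ 22, 8^32 ≡ 22² = 484 ≡ 22. Since 39 = 32 + 4 + 2 + 1, 8^39 ≡ 22·22·22·8: 22·22 = 484 ≡ 22, then 22·22 = 484 ≡ 22, then 22·8 = 176 ≡ 8. So 8^39 ≡ 8 (mod 42).
So f(2) = f(8) = 8 while 2 ≠ 8, so f is not injective.
Since f is not injective, we determine |image(f)|. Computing x^39 mod 42 for each x (by repeated squaring, reducing mod 42 at every step), the values f(0), f(1), …, f(41) are: 0, 1, 8, 27, 22, 41, 6, 7, 8, 15, 34, 29, 6, 13, 14, 15, 22, 41, 36, 13, 20, 21, 22, 29, 6, 1, 20, 27, 28, 29, 36, 13, 8, 27, 34, 35, 36, 1, 20, 15, 34, 41.
The distinct values are {0, 1, 6, 7, 8, 13, 14, 15, 20, 21, 22, 27, 28, 29, 34, 35, 36, 41}; there are 18 of them.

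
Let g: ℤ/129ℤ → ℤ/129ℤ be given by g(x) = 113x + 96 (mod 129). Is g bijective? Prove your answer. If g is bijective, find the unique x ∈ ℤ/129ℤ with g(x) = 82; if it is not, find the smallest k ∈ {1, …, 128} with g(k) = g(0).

Suppose g(s) = g(t) in ℤ/129ℤ. Then 113s + 96 ≡ 113t + 96 (mod 129), therefore 113(s − t) ≡ 0 (mod 129).
Since gcd(113, 129) = 1, 113 is invertible modulo 129, so s − t ≡ 0 (mod 129), i.e. s = t.
We now compute 113⁻¹ mod 129 explicitly. Euclid's algorithm: 129 = 1·113 + 16, 113 = 7·16 + 1; back-substituting gives 1 = 8·113 − 7·129, so 113⁻¹ ≡ 8 (mod 129).
For any y ∈ ℤ/129ℤ, x = 8(y − 96) mod 129 satisfies g(x) = 113·8(y − 96) + 96 ≡ y (since 113·8 ≡ 1 mod 129). So every y has a preimage.
So g is bijective.
Since g is bijective, we find g⁻¹(82): we need 113x ≡ 82 − 96 ≡ 115 (mod 129). Using 113⁻¹ = 8: x ≡ 8·115 = 920 = 7·129 + 17, so x = 17.
Check: g(17) = 113·17 + 96 = 2017 = 15·129 + 82 ≡ 82 (mod 129).

17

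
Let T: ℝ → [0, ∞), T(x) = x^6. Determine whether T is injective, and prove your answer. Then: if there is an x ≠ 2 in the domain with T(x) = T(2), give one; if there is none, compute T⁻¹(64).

T(2) = 64 = (−2)^6 = T(−2) (since 6 is even), with 2 ≠ −2. So T is not injective.
For the follow-up, such an x exists: taking x = −2 ∈ ℝ gives T(−2) = 64 = T(2) with −2 ≠ 2.

-2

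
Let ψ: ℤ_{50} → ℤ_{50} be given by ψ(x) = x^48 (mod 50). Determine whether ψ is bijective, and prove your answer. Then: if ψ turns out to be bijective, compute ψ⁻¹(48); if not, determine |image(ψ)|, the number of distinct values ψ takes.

12

ψ(1) = 1^48 = 1.
ψ(7): Repeated squaring mod 50: 7^1 ≡ 7, 7^2 ≡ 7² = 49, 7^4 ≡ 49² = 2401 ≡ 1, 7^8 ≡ 1² = 1, 7^16 ≡ 1² = 1, 7^32 ≡ 1² = 1. Since 48 = 32 + 16, 7^48 ≡ 1·1: 1·1 = 1. So 7^48 ≡ 1 (mod 50).
So ψ(1) = ψ(7) = 1 while 1 ≠ 7, therefore ψ is not injective, hence not bijective.
Since ψ is not bijective, we determine |image(ψ)|. Computing x^48 mod 50 for each x (by repeated squaring, reducing mod 50 at every step), the values ψ(0), ψ(1), …, ψ(49) are: 0, 1, 6, 11, 36, 25, 16, 1, 16, 21, 0, 31, 46, 21, 6, 25, 46, 41, 26, 41, 0, 11, 36, 31, 26, 25, 26, 31, 36, 11, 0, 41, 26, 41, 46, 25, 6, 21, 46, 31, 0, 21, 16, 1, 16, 25, 36, 11, 6, 1.
The distinct values are {0, 1, 6, 11, 16, 21, 25, 26, 31, 36, 41, 46}; there are 12 of them.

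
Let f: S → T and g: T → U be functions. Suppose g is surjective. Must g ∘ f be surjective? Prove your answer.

not surjective

No. Take S = {1}, T = U = {1, 2, 3, 4}, f(1) = 1, and g = identity (surjective).
Then (g ∘ f)(1) = 1, and 4 ∈ U has no preimage under g ∘ f, so g ∘ f is not surjective.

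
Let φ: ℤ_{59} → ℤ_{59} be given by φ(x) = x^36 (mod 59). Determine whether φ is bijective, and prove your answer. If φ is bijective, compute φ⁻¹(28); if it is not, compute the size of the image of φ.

30

φ(29): Repeated squaring mod 59: 29^1 ≡ 29, 29^2 ≡ 29² = 841 ≡ 15, 29^4 ≡ 15² = 225 ≡ 48, 29^8 ≡ 48² = 2304 ≡ 3, 29^16 ≡ 3² = 9, 29^32 ≡ 9² = 81 ≡ 22. Since 36 = 32 + 4, 29^36 ≡ 22·48: 22·48 = 1056 ≡ 53. So 29^36 ≡ 53 (mod 59).
φ(30): Repeated squaring mod 59: 30^1 ≡ 30, 30^2 ≡ 30² = 900 ≡ 15, 30^4 ≡ 15² = 225 ≡ 48, 30^8 ≡ 48² = 2304 ≡ 3, 30^16 ≡ 3² = 9, 30^32 ≡ 9² = 81 ≡ 22. Since 36 = 32 + 4, 30^36 ≡ 22·48: 22·48 = 1056 ≡ 53. So 30^36 ≡ 53 (mod 59).
So φ(29) = φ(30) = 53 while 29 ≠ 30, so φ is not injective, hence not bijective.
Since φ is not bijective, we determine |image(φ)|. Computing x^36 mod 59 for each x (by repeated squaring, reducing mod 59 at every step), the values φ(0), φ(1), …, φ(58) are: 0, 1, 49, 4, 41, 9, 19, 21, 3, 16, 28, 57, 46, 48, 26, 36, 29, 45, 17, 27, 15, 25, 20, 7, 12, 22, 51, 5, 35, 53, 53, 35, 5, 51, 22, 12, 7, 20, 25, 15, 27, 17, 45, 29, 36, 26, 48, 46, 57, 28, 16, 3, 21, 19, 9, 41, 4, 49, 1.
The distinct values are {0, 1, 3, 4, 5, 7, 9, 12, 15, 16, 17, 19, 20, 21, 22, 25, 26, 27, 28, 29, 35, 36, 41, 45, 46, 48, 49, 51, 53, 57}; there are 30 of them.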